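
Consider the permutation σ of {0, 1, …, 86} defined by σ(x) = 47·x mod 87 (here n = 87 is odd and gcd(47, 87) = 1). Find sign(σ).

+1

Orbit of 26 under x↦47x: [26, 4, 14, 49, 41, 13, 2]… (length divides ord_87(47)).
Cycle lengths of π_47 on ℤ/87ℤ: [28, 28, 28, 2, 1]; 5 cycles in total.
Σ(ℓ_i−1) = 87−5 = 82; sign = (−1)^82 = +1.
Via Zolotarev, sign(π_{47}) = (47|87) = +1.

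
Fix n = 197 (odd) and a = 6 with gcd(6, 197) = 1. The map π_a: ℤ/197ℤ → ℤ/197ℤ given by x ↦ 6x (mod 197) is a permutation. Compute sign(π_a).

Trace 33: π^k(33) = [33, 1, 6, 36, 19, 114, 93] for k=0..6.
15 cycles of lengths [14, 14, 14, 14, 14, 14, 14, 14, 14, 14, 14, 14, 14, 14, 1].
With 15 cycles on 197 points, sign = (−1)^{197−15} = +1.

+1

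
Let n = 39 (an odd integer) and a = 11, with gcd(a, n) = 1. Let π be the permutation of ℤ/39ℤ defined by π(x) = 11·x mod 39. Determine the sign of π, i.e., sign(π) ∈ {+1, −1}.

+1

Orbit of 5 under x↦11x: [5, 16, 20, 25, 2, 22, 8]… (length divides ord_39(11)).
Cycle type of π: 12×3 + 2 + 1; total 5 cycles.
sign(π) = (−1)^{n − #cycles} = (−1)^{39−5} = (−1)^34 = +1.
The Jacobi symbol (11|39) = +1 (Zolotarev) agrees.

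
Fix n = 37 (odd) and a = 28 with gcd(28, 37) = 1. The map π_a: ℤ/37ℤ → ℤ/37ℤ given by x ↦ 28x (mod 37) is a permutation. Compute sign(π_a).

Orbit of 27 under x↦28x: [27, 16, 4, 1, 28, 7, 11]… (length divides ord_37(28)).
Cycle lengths of π_28 on ℤ/37ℤ: [18, 18, 1]; 3 cycles in total.
sign(π) = (−1)^{n − #cycles} = (−1)^{37−3} = (−1)^34 = +1.

+1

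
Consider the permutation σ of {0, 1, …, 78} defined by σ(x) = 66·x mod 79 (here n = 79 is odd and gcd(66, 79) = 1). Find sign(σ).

Orbit of 72 under x↦66x: [72, 12, 2, 53, 22, 30, 5]… (length divides ord_79(66)).
Decompose π into cycles: lengths [78, 1] (2 cycles, including the fixed point 0).
2 cycles on 79: each ℓ→(−1)^(ℓ−1), product (−1)^77 = -1.
Check: (66/79) = -1 by Zolotarev.

-1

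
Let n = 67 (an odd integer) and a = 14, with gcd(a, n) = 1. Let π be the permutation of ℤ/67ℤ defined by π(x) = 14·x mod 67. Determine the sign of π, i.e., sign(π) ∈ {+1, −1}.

+1

Trace 15: π^k(15) = [15, 9, 59, 22, 40, 24, 1] for k=0..6.
7 cycles of lengths [11, 11, 11, 11, 11, 11, 1].
n − c = 67 − 7 = 60; sign = (−1)^60 = +1.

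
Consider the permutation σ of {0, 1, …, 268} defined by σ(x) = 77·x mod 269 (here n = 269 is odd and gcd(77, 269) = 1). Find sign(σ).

-1

Orbit of 226 under x↦77x: [226, 186, 65, 163, 177, 179, 64]… (length divides ord_269(77)).
Decompose π into cycles: lengths [268, 1] (2 cycles, including the fixed point 0).
sign(π) = (−1)^{n − #cycles} = (−1)^{269−2} = (−1)^267 = -1.
Via Zolotarev, sign(π_{77}) = (77|269) = -1.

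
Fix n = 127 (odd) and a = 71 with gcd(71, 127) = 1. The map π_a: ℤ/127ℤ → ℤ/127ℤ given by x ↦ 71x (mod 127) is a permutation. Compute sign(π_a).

+1

Orbit of 71 under x↦71x: [71, 88, 25, 124, 41, 117, 52]… (length divides ord_127(71)).
Decompose π into cycles: lengths [63, 63, 1] (3 cycles, including the fixed point 0).
Σ(ℓ_i−1) = 127−3 = 124; sign = (−1)^124 = +1.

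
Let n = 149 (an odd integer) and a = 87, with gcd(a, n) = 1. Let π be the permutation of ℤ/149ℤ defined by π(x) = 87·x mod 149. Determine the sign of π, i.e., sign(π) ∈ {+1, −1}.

-1

Orbit of 7 under x↦87x: [7, 13, 88, 57, 42, 78, 81]… (length divides ord_149(87)).
Cycle lengths of π_87 on ℤ/149ℤ: [148, 1]; 2 cycles in total.
149 − 2 = 147 transpositions; sign(π) = (−1)^147 = -1.
The Jacobi symbol (87|149) = -1 (Zolotarev) agrees.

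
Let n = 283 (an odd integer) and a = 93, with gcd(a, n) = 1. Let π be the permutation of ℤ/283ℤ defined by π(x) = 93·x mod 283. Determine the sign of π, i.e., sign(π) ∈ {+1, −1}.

Trace 176: π^k(176) = [176, 237, 250, 44, 130, 204, 11] for k=0..6.
Decompose π into cycles: lengths [141, 141, 1] (3 cycles, including the fixed point 0).
283 − 3 = 280 transpositions; sign(π) = (−1)^280 = +1.
Via Zolotarev, sign(π_{93}) = (93|283) = +1.

+1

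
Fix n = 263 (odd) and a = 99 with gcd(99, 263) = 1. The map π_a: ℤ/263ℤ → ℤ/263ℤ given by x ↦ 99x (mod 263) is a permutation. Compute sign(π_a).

Orbit of 204 under x↦99x: [204, 208, 78, 95, 200, 75, 61]… (length divides ord_263(99)).
Cycle lengths of π_99 on ℤ/263ℤ: [131, 131, 1]; 3 cycles in total.
Σ(ℓ_i−1) = 263−3 = 260; sign = (−1)^260 = +1.
Zolotarev: (99|263) = +1, matching the cycle-count sign.

+1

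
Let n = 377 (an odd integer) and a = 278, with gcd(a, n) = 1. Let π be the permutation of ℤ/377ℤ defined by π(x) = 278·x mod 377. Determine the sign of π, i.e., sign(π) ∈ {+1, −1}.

Orbit of 376 under x↦278x: [376, 99, 1, 278]… (length divides ord_377(278)).
95 cycles of lengths [4, 4, 4, 4, 4, 4, 4, 4, 4, 4, 4, 4, 4, 4, 4, 4, 4, 4, 4, 4, 4, 4, 4, 4, 4, 4, 4, 4, 4, 4, 4, 4, 4, 4, 4, 4, 4, 4, 4, 4, 4, 4, 4, 4, 4, 4, 4, 4, 4, 4, 4, 4, 4, 4, 4, 4, 4, 4, 4, 4, 4, 4, 4, 4, 4, 4, 4, 4, 4, 4, 4, 4, 4, 4, 4, 4, 4, 4, 4, 4, 4, 4, 4, 4, 4, 4, 4, 4, 4, 4, 4, 4, 4, 4, 1].
With 95 cycles on 377 points, sign = (−1)^{377−95} = +1.

+1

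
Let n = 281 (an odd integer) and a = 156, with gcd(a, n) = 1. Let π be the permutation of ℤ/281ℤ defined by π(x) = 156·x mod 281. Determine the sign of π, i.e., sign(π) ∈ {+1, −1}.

Trace 116: π^k(116) = [116, 112, 50, 213, 70, 242, 98] for k=0..6.
Cycle lengths of π_156 on ℤ/281ℤ: [140, 140, 1]; 3 cycles in total.
Σ(ℓ_i−1) = 281−3 = 278; sign = (−1)^278 = +1.

+1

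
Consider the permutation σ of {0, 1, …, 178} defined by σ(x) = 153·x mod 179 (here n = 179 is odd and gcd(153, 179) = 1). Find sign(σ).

Start at x=80: 80 → 68 → 22 → 144 → 15 → 147 → 116 → … (one orbit).
Cycle type of π: 89×2 + 1; total 3 cycles.
n − c = 179 − 3 = 176; sign = (−1)^176 = +1.
Check: (153/179) = +1 by Zolotarev.

+1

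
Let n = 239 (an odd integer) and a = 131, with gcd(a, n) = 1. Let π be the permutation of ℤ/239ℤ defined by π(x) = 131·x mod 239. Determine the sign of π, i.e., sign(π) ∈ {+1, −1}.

Trace 225: π^k(225) = [225, 78, 180, 158, 144, 222, 163] for k=0..6.
Cycle lengths of π_131 on ℤ/239ℤ: [238, 1]; 2 cycles in total.
Σ(ℓ_i−1) = 239−2 = 237; sign = (−1)^237 = -1.
Check: (131/239) = -1 by Zolotarev.

-1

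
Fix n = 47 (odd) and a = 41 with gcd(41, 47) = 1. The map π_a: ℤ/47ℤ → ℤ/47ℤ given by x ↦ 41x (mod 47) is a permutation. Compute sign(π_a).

-1

Orbit of 31 under x↦41x: [31, 2, 35, 25, 38, 7, 5]… (length divides ord_47(41)).
The orbit structure of x ↦ 41x mod 47: 2 orbits of sizes [46, 1].
47 − 2 = 45 transpositions; sign(π) = (−1)^45 = -1.
The Jacobi symbol (41|47) = -1 (Zolotarev) agrees.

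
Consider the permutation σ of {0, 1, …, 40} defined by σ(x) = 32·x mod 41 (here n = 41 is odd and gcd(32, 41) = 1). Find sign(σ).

+1

Start at x=1: 1 → 32 → 40 → 9 → 1 (one orbit).
11 cycles of lengths [4, 4, 4, 4, 4, 4, 4, 4, 4, 4, 1].
41 − 11 = 30 transpositions; sign(π) = (−1)^30 = +1.
Zolotarev: (32|41) = +1, matching the cycle-count sign.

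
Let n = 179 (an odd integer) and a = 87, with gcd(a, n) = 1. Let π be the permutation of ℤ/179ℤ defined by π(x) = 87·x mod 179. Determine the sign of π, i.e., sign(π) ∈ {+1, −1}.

+1

Start at x=15: 15 → 52 → 49 → 146 → 172 → 107 → 1 → … (one orbit).
π_87 has 3 disjoint cycles with lengths [89, 89, 1] on {0,…,178}.
n − c = 179 − 3 = 176; sign = (−1)^176 = +1.
Check: (87/179) = +1 by Zolotarev.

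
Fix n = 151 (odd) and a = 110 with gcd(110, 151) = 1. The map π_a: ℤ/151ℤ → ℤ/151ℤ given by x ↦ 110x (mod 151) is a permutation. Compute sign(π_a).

+1

Trace 98: π^k(98) = [98, 59, 148, 123, 91, 44, 8] for k=0..6.
Cycle lengths of π_110 on ℤ/151ℤ: [25, 25, 25, 25, 25, 25, 1]; 7 cycles in total.
Σ(ℓ_i−1) = 151−7 = 144; sign = (−1)^144 = +1.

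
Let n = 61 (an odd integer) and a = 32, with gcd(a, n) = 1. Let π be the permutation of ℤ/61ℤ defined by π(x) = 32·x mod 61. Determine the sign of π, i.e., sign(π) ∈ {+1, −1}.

-1

Trace 40: π^k(40) = [40, 60, 29, 13, 50, 14, 21] for k=0..6.
Decompose π into cycles: lengths [12, 12, 12, 12, 12, 1] (6 cycles, including the fixed point 0).
6 cycles on 61: each ℓ→(−1)^(ℓ−1), product (−1)^55 = -1.
The Jacobi symbol (32|61) = -1 (Zolotarev) agrees.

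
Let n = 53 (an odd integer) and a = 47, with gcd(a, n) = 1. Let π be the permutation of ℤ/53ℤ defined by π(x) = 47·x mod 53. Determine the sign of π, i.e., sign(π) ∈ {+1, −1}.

Orbit of 13 under x↦47x: [13, 28, 44, 1, 47, 36, 49]… (length divides ord_53(47)).
Cycle type of π: 13×4 + 1; total 5 cycles.
53 − 5 = 48 transpositions; sign(π) = (−1)^48 = +1.

+1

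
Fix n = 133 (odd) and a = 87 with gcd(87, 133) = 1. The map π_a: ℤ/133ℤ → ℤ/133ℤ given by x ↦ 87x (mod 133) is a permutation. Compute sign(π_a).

-1

Start at x=87: 87 → 121 → 20 → 11 → 26 → 1 → 87 (one orbit).
The orbit structure of x ↦ 87x mod 133: 26 orbits of sizes [6, 6, 6, 6, 6, 6, 6, 6, 6, 6, 6, 6, 6, 6, 6, 6, 6, 6, 6, 3, 3, 3, 3, 3, 3, 1].
Σ(ℓ_i−1) = 133−26 = 107; sign = (−1)^107 = -1.
Via Zolotarev, sign(π_{87}) = (87|133) = -1.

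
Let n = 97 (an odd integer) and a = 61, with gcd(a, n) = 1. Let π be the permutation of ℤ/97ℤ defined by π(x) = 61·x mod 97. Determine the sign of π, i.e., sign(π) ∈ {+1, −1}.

+1

Orbit of 61 under x↦61x: [61, 35, 1]… (length divides ord_97(61)).
Decompose π into cycles: lengths [3, 3, 3, 3, 3, 3, 3, 3, 3, 3, 3, 3, 3, 3, 3, 3, 3, 3, 3, 3, 3, 3, 3, 3, 3, 3, 3, 3, 3, 3, 3, 3, 1] (33 cycles, including the fixed point 0).
sign(π) = (−1)^{n − #cycles} = (−1)^{97−33} = (−1)^64 = +1.
(61|97)_J = +1 (Zolotarev's lemma cross-check).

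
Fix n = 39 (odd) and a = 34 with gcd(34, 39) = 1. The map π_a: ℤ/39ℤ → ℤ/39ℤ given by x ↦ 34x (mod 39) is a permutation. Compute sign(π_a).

Trace 31: π^k(31) = [31, 1, 34, 25] for k=0..3.
π_34 has 12 disjoint cycles with lengths [4, 4, 4, 4, 4, 4, 4, 4, 4, 1, 1, 1] on {0,…,38}.
With 12 cycles on 39 points, sign = (−1)^{39−12} = -1.
The Jacobi symbol (34|39) = -1 (Zolotarev) agrees.

-1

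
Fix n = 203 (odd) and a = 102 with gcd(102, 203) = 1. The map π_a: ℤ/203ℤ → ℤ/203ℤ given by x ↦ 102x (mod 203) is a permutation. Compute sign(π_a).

-1

Orbit of 184 under x↦102x: [184, 92, 46, 23, 113, 158, 79]… (length divides ord_203(102)).
Cycle type of π: 84×2 + 28 + 3×2 + 1; total 6 cycles.
sign(π) = (−1)^{n − #cycles} = (−1)^{203−6} = (−1)^197 = -1.
The Jacobi symbol (102|203) = -1 (Zolotarev) agrees.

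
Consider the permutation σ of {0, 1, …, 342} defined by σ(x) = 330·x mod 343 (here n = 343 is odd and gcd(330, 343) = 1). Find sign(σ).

Start at x=330: 330 → 169 → 204 → 92 → 176 → 113 → 246 → … (one orbit).
Cycle lengths of π_330 on ℤ/343ℤ: [49, 49, 49, 49, 49, 49, 7, 7, 7, 7, 7, 7, 1, 1, 1, 1, 1, 1, 1]; 19 cycles in total.
19 cycles on 343: each ℓ→(−1)^(ℓ−1), product (−1)^324 = +1.
Via Zolotarev, sign(π_{330}) = (330|343) = +1.

+1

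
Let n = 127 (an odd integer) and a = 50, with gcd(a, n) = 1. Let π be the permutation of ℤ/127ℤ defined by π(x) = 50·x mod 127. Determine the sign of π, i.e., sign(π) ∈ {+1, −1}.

Start at x=87: 87 → 32 → 76 → 117 → 8 → 19 → 61 → … (one orbit).
π_50 has 7 disjoint cycles with lengths [21, 21, 21, 21, 21, 21, 1] on {0,…,126}.
sign(π) = (−1)^{n − #cycles} = (−1)^{127−7} = (−1)^120 = +1.
Via Zolotarev, sign(π_{50}) = (50|127) = +1.

+1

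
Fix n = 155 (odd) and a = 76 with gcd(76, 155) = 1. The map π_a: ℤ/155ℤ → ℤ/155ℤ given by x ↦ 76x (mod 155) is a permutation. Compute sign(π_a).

+1

Trace 16: π^k(16) = [16, 131, 36, 101, 81, 111, 66] for k=0..6.
π_76 has 15 disjoint cycles with lengths [15, 15, 15, 15, 15, 15, 15, 15, 15, 15, 1, 1, 1, 1, 1] on {0,…,154}.
sign(π) = (−1)^{n − #cycles} = (−1)^{155−15} = (−1)^140 = +1.
Check: (76/155) = +1 by Zolotarev.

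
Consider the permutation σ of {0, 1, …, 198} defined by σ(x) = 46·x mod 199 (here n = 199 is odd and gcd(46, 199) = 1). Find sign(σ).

+1

Trace 56: π^k(56) = [56, 188, 91, 7, 123, 86, 175] for k=0..6.
The orbit structure of x ↦ 46x mod 199: 3 orbits of sizes [99, 99, 1].
n − c = 199 − 3 = 196; sign = (−1)^196 = +1.
Check: (46/199) = +1 by Zolotarev.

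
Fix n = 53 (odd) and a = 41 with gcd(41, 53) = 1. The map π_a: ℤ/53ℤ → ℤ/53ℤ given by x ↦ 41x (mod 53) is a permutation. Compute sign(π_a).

Trace 45: π^k(45) = [45, 43, 14, 44, 2, 29, 23] for k=0..6.
π_41 has 2 disjoint cycles with lengths [52, 1] on {0,…,52}.
n − c = 53 − 2 = 51; sign = (−1)^51 = -1.
The Jacobi symbol (41|53) = -1 (Zolotarev) agrees.

-1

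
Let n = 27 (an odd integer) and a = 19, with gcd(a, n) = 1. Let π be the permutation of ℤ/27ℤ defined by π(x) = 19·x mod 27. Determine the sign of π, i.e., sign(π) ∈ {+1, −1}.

Trace 1: π^k(1) = [1, 19, 10] for k=0..2.
Decompose π into cycles: lengths [3, 3, 3, 3, 3, 3, 1, 1, 1, 1, 1, 1, 1, 1, 1] (15 cycles, including the fixed point 0).
15 cycles on 27: each ℓ→(−1)^(ℓ−1), product (−1)^12 = +1.
(19|27)_J = +1 (Zolotarev's lemma cross-check).

+1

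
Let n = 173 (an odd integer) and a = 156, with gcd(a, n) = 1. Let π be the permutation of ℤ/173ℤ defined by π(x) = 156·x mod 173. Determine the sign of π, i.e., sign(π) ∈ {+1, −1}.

Trace 133: π^k(133) = [133, 161, 31, 165, 136, 110, 33] for k=0..6.
Decompose π into cycles: lengths [172, 1] (2 cycles, including the fixed point 0).
n − c = 173 − 2 = 171; sign = (−1)^171 = -1.

-1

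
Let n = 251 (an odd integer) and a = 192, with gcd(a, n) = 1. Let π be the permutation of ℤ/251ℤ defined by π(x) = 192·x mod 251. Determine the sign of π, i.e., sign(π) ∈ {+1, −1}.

+1

Trace 117: π^k(117) = [117, 125, 155, 142, 156, 83, 123] for k=0..6.
The orbit structure of x ↦ 192x mod 251: 3 orbits of sizes [125, 125, 1].
251 − 3 = 248 transpositions; sign(π) = (−1)^248 = +1.
Zolotarev: (192|251) = +1, matching the cycle-count sign.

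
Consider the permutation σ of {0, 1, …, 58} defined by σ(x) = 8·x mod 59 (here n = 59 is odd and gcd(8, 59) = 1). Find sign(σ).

-1

Start at x=14: 14 → 53 → 11 → 29 → 55 → 27 → 39 → … (one orbit).
The orbit structure of x ↦ 8x mod 59: 2 orbits of sizes [58, 1].
Σ(ℓ_i−1) = 59−2 = 57; sign = (−1)^57 = -1.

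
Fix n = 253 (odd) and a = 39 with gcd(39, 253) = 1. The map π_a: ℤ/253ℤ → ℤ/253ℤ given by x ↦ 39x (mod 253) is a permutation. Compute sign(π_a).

Start at x=192: 192 → 151 → 70 → 200 → 210 → 94 → 124 → … (one orbit).
6 cycles of lengths [110, 110, 11, 11, 10, 1].
n − c = 253 − 6 = 247; sign = (−1)^247 = -1.

-1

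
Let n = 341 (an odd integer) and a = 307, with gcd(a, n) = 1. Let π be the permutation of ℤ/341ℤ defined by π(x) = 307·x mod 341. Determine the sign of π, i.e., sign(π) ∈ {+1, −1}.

-1

Orbit of 78 under x↦307x: [78, 76, 144, 219, 56, 142, 287]… (length divides ord_341(307)).
18 cycles of lengths [30, 30, 30, 30, 30, 30, 30, 30, 30, 30, 15, 15, 2, 2, 2, 2, 2, 1].
Σ(ℓ_i−1) = 341−18 = 323; sign = (−1)^323 = -1.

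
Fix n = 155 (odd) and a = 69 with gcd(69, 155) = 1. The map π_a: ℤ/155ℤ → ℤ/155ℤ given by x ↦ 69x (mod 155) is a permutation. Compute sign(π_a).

Start at x=9: 9 → 1 → 69 → 111 → 64 → 76 → 129 → … (one orbit).
Cycle type of π: 30×4 + 15×2 + 2×2 + 1; total 9 cycles.
n − c = 155 − 9 = 146; sign = (−1)^146 = +1.
(69|155)_J = +1 (Zolotarev's lemma cross-check).

+1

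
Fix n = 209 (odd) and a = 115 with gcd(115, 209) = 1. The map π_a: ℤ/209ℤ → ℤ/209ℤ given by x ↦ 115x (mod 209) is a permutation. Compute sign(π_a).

+1

Start at x=191: 191 → 20 → 1 → 115 → 58 → 191 (one orbit).
π_115 has 57 disjoint cycles with lengths [5, 5, 5, 5, 5, 5, 5, 5, 5, 5, 5, 5, 5, 5, 5, 5, 5, 5, 5, 5, 5, 5, 5, 5, 5, 5, 5, 5, 5, 5, 5, 5, 5, 5, 5, 5, 5, 5, 1, 1, 1, 1, 1, 1, 1, 1, 1, 1, 1, 1, 1, 1, 1, 1, 1, 1, 1] on {0,…,208}.
With 57 cycles on 209 points, sign = (−1)^{209−57} = +1.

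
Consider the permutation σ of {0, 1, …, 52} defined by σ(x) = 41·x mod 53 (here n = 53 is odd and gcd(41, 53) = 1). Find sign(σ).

-1

Orbit of 16 under x↦41x: [16, 20, 25, 18, 49, 48, 7]… (length divides ord_53(41)).
The orbit structure of x ↦ 41x mod 53: 2 orbits of sizes [52, 1].
2 cycles on 53: each ℓ→(−1)^(ℓ−1), product (−1)^51 = -1.
(41|53)_J = -1 (Zolotarev's lemma cross-check).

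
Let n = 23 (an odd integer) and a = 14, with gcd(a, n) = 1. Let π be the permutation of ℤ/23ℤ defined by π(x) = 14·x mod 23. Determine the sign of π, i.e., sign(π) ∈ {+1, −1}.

Start at x=8: 8 → 20 → 4 → 10 → 2 → 5 → 1 → … (one orbit).
The orbit structure of x ↦ 14x mod 23: 2 orbits of sizes [22, 1].
sign(π) = (−1)^{n − #cycles} = (−1)^{23−2} = (−1)^21 = -1.
The Jacobi symbol (14|23) = -1 (Zolotarev) agrees.

-1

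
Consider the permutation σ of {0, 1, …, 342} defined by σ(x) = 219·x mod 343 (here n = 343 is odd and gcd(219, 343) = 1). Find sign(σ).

Trace 123: π^k(123) = [123, 183, 289, 179, 99, 72, 333] for k=0..6.
Cycle lengths of π_219 on ℤ/343ℤ: [147, 147, 21, 21, 3, 3, 1]; 7 cycles in total.
With 7 cycles on 343 points, sign = (−1)^{343−7} = +1.
Zolotarev: (219|343) = +1, matching the cycle-count sign.

+1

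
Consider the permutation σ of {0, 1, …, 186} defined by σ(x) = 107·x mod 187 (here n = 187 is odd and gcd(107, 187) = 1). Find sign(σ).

+1

Orbit of 40 under x↦107x: [40, 166, 184, 53, 61, 169, 131]… (length divides ord_187(107)).
The orbit structure of x ↦ 107x mod 187: 5 orbits of sizes [80, 80, 16, 10, 1].
187 − 5 = 182 transpositions; sign(π) = (−1)^182 = +1.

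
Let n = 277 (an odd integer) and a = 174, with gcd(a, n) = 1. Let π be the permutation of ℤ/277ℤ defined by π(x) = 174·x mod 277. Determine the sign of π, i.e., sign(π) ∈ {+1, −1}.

Start at x=61: 61 → 88 → 77 → 102 → 20 → 156 → 275 → … (one orbit).
Decompose π into cycles: lengths [276, 1] (2 cycles, including the fixed point 0).
With 2 cycles on 277 points, sign = (−1)^{277−2} = -1.

-1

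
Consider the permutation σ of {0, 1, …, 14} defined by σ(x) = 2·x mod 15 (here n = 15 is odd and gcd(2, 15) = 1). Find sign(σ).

+1

Orbit of 1 under x↦2x: [1, 2, 4, 8]… (length divides ord_15(2)).
5 cycles of lengths [4, 4, 4, 2, 1].
5 cycles on 15: each ℓ→(−1)^(ℓ−1), product (−1)^10 = +1.
Check: (2/15) = +1 by Zolotarev.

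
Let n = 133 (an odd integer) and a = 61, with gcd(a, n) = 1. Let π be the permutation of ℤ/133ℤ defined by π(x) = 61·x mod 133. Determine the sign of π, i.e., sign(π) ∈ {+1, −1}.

-1

Start at x=47: 47 → 74 → 125 → 44 → 24 → 1 → 61 → … (one orbit).
Decompose π into cycles: lengths [18, 18, 18, 18, 18, 18, 9, 9, 6, 1] (10 cycles, including the fixed point 0).
Σ(ℓ_i−1) = 133−10 = 123; sign = (−1)^123 = -1.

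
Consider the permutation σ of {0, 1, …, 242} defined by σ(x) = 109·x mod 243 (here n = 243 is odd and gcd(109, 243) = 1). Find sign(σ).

Start at x=217: 217 → 82 → 190 → 55 → 163 → 28 → 136 → … (one orbit).
π_109 has 63 disjoint cycles with lengths [9, 9, 9, 9, 9, 9, 9, 9, 9, 9, 9, 9, 9, 9, 9, 9, 9, 9, 3, 3, 3, 3, 3, 3, 3, 3, 3, 3, 3, 3, 3, 3, 3, 3, 3, 3, 1, 1, 1, 1, 1, 1, 1, 1, 1, 1, 1, 1, 1, 1, 1, 1, 1, 1, 1, 1, 1, 1, 1, 1, 1, 1, 1] on {0,…,242}.
243 − 63 = 180 transpositions; sign(π) = (−1)^180 = +1.

+1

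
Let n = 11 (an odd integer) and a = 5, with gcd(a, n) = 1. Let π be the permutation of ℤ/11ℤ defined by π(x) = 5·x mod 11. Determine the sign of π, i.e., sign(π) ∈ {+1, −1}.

Orbit of 3 under x↦5x: [3, 4, 9, 1, 5]… (length divides ord_11(5)).
The orbit structure of x ↦ 5x mod 11: 3 orbits of sizes [5, 5, 1].
n − c = 11 − 3 = 8; sign = (−1)^8 = +1.

+1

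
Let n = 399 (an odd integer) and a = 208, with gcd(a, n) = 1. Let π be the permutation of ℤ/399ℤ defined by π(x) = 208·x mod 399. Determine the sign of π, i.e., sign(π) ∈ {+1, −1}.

+1

Trace 208: π^k(208) = [208, 172, 265, 58, 94, 1] for k=0..5.
The orbit structure of x ↦ 208x mod 399: 87 orbits of sizes [6, 6, 6, 6, 6, 6, 6, 6, 6, 6, 6, 6, 6, 6, 6, 6, 6, 6, 6, 6, 6, 6, 6, 6, 6, 6, 6, 6, 6, 6, 6, 6, 6, 6, 6, 6, 6, 6, 6, 6, 6, 6, 6, 6, 6, 6, 6, 6, 6, 6, 6, 6, 6, 6, 6, 6, 6, 2, 2, 2, 2, 2, 2, 2, 2, 2, 2, 2, 2, 2, 2, 2, 2, 2, 2, 2, 2, 2, 2, 2, 2, 2, 2, 2, 1, 1, 1].
With 87 cycles on 399 points, sign = (−1)^{399−87} = +1.
Zolotarev: (208|399) = +1, matching the cycle-count sign.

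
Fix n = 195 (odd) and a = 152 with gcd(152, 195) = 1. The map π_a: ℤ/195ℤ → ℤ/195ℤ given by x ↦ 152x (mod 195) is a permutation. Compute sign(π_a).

Trace 152: π^k(152) = [152, 94, 53, 61, 107, 79, 113] for k=0..6.
25 cycles of lengths [12, 12, 12, 12, 12, 12, 12, 12, 12, 12, 12, 12, 6, 6, 6, 6, 4, 4, 4, 3, 3, 3, 3, 2, 1].
n − c = 195 − 25 = 170; sign = (−1)^170 = +1.
The Jacobi symbol (152|195) = +1 (Zolotarev) agrees.

+1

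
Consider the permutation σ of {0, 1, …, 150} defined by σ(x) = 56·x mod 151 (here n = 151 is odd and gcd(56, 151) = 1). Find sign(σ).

-1

Orbit of 138 under x↦56x: [138, 27, 2, 112, 81, 6, 34]… (length divides ord_151(56)).
Cycle lengths of π_56 on ℤ/151ℤ: [150, 1]; 2 cycles in total.
Σ(ℓ_i−1) = 151−2 = 149; sign = (−1)^149 = -1.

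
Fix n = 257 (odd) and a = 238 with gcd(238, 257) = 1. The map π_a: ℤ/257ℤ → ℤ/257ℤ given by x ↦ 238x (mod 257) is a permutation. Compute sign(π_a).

-1

Start at x=94: 94 → 13 → 10 → 67 → 12 → 29 → 220 → … (one orbit).
Cycle type of π: 256 + 1; total 2 cycles.
Σ(ℓ_i−1) = 257−2 = 255; sign = (−1)^255 = -1.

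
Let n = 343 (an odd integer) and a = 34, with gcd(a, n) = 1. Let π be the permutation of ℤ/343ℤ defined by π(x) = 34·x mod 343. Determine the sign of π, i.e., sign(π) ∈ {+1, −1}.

-1

Trace 167: π^k(167) = [167, 190, 286, 120, 307, 148, 230] for k=0..6.
Decompose π into cycles: lengths [98, 98, 98, 14, 14, 14, 2, 2, 2, 1] (10 cycles, including the fixed point 0).
sign(π) = (−1)^{n − #cycles} = (−1)^{343−10} = (−1)^333 = -1.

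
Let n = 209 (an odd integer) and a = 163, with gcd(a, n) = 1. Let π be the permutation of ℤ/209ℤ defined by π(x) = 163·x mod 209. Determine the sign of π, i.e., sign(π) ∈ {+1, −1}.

+1

Start at x=201: 201 → 159 → 1 → 163 → 26 → 58 → 49 → … (one orbit).
Cycle type of π: 15×12 + 5×2 + 3×6 + 1; total 21 cycles.
209 − 21 = 188 transpositions; sign(π) = (−1)^188 = +1.
Zolotarev: (163|209) = +1, matching the cycle-count sign.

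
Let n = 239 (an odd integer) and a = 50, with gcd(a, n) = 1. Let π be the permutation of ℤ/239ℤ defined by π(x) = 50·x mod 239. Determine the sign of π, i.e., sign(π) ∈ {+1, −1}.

Orbit of 34 under x↦50x: [34, 27, 155, 102, 81, 226, 67]… (length divides ord_239(50)).
The orbit structure of x ↦ 50x mod 239: 3 orbits of sizes [119, 119, 1].
Σ(ℓ_i−1) = 239−3 = 236; sign = (−1)^236 = +1.

+1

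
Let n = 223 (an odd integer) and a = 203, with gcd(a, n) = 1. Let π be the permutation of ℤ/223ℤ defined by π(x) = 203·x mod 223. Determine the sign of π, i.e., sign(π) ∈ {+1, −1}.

+1

Start at x=36: 36 → 172 → 128 → 116 → 133 → 16 → 126 → … (one orbit).
Cycle lengths of π_203 on ℤ/223ℤ: [111, 111, 1]; 3 cycles in total.
Σ(ℓ_i−1) = 223−3 = 220; sign = (−1)^220 = +1.
Via Zolotarev, sign(π_{203}) = (203|223) = +1.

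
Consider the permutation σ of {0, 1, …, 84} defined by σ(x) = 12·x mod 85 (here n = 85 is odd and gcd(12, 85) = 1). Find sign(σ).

Start at x=58: 58 → 16 → 22 → 9 → 23 → 21 → 82 → … (one orbit).
Cycle lengths of π_12 on ℤ/85ℤ: [16, 16, 16, 16, 16, 4, 1]; 7 cycles in total.
7 cycles on 85: each ℓ→(−1)^(ℓ−1), product (−1)^78 = +1.
Via Zolotarev, sign(π_{12}) = (12|85) = +1.

+1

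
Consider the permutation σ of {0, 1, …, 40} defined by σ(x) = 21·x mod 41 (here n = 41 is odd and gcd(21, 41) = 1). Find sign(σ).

Orbit of 21 under x↦21x: [21, 31, 36, 18, 9, 25, 33]… (length divides ord_41(21)).
π_21 has 3 disjoint cycles with lengths [20, 20, 1] on {0,…,40}.
41 − 3 = 38 transpositions; sign(π) = (−1)^38 = +1.

+1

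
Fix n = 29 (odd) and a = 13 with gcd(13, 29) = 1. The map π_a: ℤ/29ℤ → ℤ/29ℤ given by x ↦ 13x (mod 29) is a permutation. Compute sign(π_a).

Trace 6: π^k(6) = [6, 20, 28, 16, 5, 7, 4] for k=0..6.
Cycle lengths of π_13 on ℤ/29ℤ: [14, 14, 1]; 3 cycles in total.
n − c = 29 − 3 = 26; sign = (−1)^26 = +1.
Check: (13/29) = +1 by Zolotarev.

+1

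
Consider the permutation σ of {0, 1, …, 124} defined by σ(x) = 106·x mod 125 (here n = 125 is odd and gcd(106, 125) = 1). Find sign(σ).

+1

Trace 91: π^k(91) = [91, 21, 101, 81, 86, 116, 46] for k=0..6.
π_106 has 13 disjoint cycles with lengths [25, 25, 25, 25, 5, 5, 5, 5, 1, 1, 1, 1, 1] on {0,…,124}.
Σ(ℓ_i−1) = 125−13 = 112; sign = (−1)^112 = +1.
Check: (106/125) = +1 by Zolotarev.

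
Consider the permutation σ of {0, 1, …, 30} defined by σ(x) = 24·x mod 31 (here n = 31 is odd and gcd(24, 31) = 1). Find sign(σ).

-1

Start at x=21: 21 → 8 → 6 → 20 → 15 → 19 → 22 → … (one orbit).
Decompose π into cycles: lengths [30, 1] (2 cycles, including the fixed point 0).
n − c = 31 − 2 = 29; sign = (−1)^29 = -1.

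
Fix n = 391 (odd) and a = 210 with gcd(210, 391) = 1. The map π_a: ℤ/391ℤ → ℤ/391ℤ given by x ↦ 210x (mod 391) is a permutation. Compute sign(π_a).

-1

Orbit of 254 under x↦210x: [254, 164, 32, 73, 81, 197, 315]… (length divides ord_391(210)).
The orbit structure of x ↦ 210x mod 391: 6 orbits of sizes [176, 176, 16, 11, 11, 1].
sign(π) = (−1)^{n − #cycles} = (−1)^{391−6} = (−1)^385 = -1.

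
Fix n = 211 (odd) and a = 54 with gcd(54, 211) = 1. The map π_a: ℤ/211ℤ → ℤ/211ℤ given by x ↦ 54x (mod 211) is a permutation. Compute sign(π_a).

Trace 73: π^k(73) = [73, 144, 180, 14, 123, 101, 179] for k=0..6.
11 cycles of lengths [21, 21, 21, 21, 21, 21, 21, 21, 21, 21, 1].
Σ(ℓ_i−1) = 211−11 = 200; sign = (−1)^200 = +1.

+1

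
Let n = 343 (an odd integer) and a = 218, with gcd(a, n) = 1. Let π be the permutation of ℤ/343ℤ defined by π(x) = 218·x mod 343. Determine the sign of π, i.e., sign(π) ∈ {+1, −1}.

Orbit of 225 under x↦218x: [225, 1, 218, 190, 260, 85, 8]… (length divides ord_343(218)).
19 cycles of lengths [49, 49, 49, 49, 49, 49, 7, 7, 7, 7, 7, 7, 1, 1, 1, 1, 1, 1, 1].
n − c = 343 − 19 = 324; sign = (−1)^324 = +1.
Zolotarev: (218|343) = +1, matching the cycle-count sign.

+1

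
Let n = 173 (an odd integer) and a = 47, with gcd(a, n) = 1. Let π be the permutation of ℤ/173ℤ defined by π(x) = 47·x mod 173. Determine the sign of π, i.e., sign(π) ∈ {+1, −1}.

Orbit of 136 under x↦47x: [136, 164, 96, 14, 139, 132, 149]… (length divides ord_173(47)).
The orbit structure of x ↦ 47x mod 173: 5 orbits of sizes [43, 43, 43, 43, 1].
sign(π) = (−1)^{n − #cycles} = (−1)^{173−5} = (−1)^168 = +1.

+1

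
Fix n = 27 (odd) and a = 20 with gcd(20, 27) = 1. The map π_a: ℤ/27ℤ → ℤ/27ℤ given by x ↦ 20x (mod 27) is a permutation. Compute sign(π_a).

Orbit of 8 under x↦20x: [8, 25, 14, 10, 11, 4, 26]… (length divides ord_27(20)).
π_20 has 4 disjoint cycles with lengths [18, 6, 2, 1] on {0,…,26}.
4 cycles on 27: each ℓ→(−1)^(ℓ−1), product (−1)^23 = -1.
The Jacobi symbol (20|27) = -1 (Zolotarev) agrees.

-1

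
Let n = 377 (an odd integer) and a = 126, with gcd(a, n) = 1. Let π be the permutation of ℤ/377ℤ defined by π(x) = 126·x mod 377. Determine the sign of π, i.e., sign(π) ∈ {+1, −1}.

Orbit of 339 under x↦126x: [339, 113, 289, 222, 74, 276, 92]… (length divides ord_377(126)).
Cycle lengths of π_126 on ℤ/377ℤ: [84, 84, 84, 84, 28, 3, 3, 3, 3, 1]; 10 cycles in total.
n − c = 377 − 10 = 367; sign = (−1)^367 = -1.
Via Zolotarev, sign(π_{126}) = (126|377) = -1.

-1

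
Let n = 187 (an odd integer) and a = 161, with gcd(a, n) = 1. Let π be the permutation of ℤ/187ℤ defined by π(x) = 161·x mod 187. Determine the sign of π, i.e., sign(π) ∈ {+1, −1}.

-1

Trace 69: π^k(69) = [69, 76, 81, 138, 152, 162, 89] for k=0..6.
Decompose π into cycles: lengths [40, 40, 40, 40, 10, 8, 8, 1] (8 cycles, including the fixed point 0).
8 cycles on 187: each ℓ→(−1)^(ℓ−1), product (−1)^179 = -1.
The Jacobi symbol (161|187) = -1 (Zolotarev) agrees.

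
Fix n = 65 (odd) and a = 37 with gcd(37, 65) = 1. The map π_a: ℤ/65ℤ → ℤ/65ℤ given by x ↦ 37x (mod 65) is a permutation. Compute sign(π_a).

Start at x=4: 4 → 18 → 16 → 7 → 64 → 28 → 61 → … (one orbit).
The orbit structure of x ↦ 37x mod 65: 7 orbits of sizes [12, 12, 12, 12, 12, 4, 1].
65 − 7 = 58 transpositions; sign(π) = (−1)^58 = +1.

+1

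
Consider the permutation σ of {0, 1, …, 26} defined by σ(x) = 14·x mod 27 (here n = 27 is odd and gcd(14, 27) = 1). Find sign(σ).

Trace 5: π^k(5) = [5, 16, 8, 4, 2, 1, 14] for k=0..6.
Cycle lengths of π_14 on ℤ/27ℤ: [18, 6, 2, 1]; 4 cycles in total.
27 − 4 = 23 transpositions; sign(π) = (−1)^23 = -1.
Zolotarev: (14|27) = -1, matching the cycle-count sign.

-1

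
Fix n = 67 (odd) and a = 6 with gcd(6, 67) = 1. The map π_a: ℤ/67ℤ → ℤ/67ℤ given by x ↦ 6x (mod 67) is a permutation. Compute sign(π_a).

Orbit of 6 under x↦6x: [6, 36, 15, 23, 4, 24, 10]… (length divides ord_67(6)).
Decompose π into cycles: lengths [33, 33, 1] (3 cycles, including the fixed point 0).
n − c = 67 − 3 = 64; sign = (−1)^64 = +1.
The Jacobi symbol (6|67) = +1 (Zolotarev) agrees.

+1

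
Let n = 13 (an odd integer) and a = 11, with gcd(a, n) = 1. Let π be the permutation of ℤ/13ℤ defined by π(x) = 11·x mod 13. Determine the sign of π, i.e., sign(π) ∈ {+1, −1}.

Trace 3: π^k(3) = [3, 7, 12, 2, 9, 8, 10] for k=0..6.
Cycle type of π: 12 + 1; total 2 cycles.
With 2 cycles on 13 points, sign = (−1)^{13−2} = -1.
Zolotarev: (11|13) = -1, matching the cycle-count sign.

-1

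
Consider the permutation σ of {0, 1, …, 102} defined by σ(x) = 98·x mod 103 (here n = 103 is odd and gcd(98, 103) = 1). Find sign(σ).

+1

Orbit of 14 under x↦98x: [14, 33, 41, 1, 98, 25, 81]… (length divides ord_103(98)).
3 cycles of lengths [51, 51, 1].
With 3 cycles on 103 points, sign = (−1)^{103−3} = +1.
(98|103)_J = +1 (Zolotarev's lemma cross-check).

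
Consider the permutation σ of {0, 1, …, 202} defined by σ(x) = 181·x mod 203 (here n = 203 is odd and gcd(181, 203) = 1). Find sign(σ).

-1

Start at x=36: 36 → 20 → 169 → 139 → 190 → 83 → 1 → … (one orbit).
Decompose π into cycles: lengths [14, 14, 14, 14, 14, 14, 14, 14, 14, 14, 14, 14, 7, 7, 7, 7, 2, 2, 2, 1] (20 cycles, including the fixed point 0).
203 − 20 = 183 transpositions; sign(π) = (−1)^183 = -1.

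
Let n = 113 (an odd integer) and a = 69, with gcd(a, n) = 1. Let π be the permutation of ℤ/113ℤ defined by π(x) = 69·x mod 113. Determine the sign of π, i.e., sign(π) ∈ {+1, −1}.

Start at x=98: 98 → 95 → 1 → 69 → 15 → 18 → 112 → … (one orbit).
Decompose π into cycles: lengths [8, 8, 8, 8, 8, 8, 8, 8, 8, 8, 8, 8, 8, 8, 1] (15 cycles, including the fixed point 0).
113 − 15 = 98 transpositions; sign(π) = (−1)^98 = +1.
Zolotarev: (69|113) = +1, matching the cycle-count sign.

+1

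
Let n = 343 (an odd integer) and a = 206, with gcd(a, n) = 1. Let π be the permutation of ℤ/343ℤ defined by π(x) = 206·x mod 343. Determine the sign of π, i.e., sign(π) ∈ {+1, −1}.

Orbit of 270 under x↦206x: [270, 54, 148, 304, 198, 314, 200]… (length divides ord_343(206)).
Cycle type of π: 294 + 42 + 6 + 1; total 4 cycles.
4 cycles on 343: each ℓ→(−1)^(ℓ−1), product (−1)^339 = -1.
(206|343)_J = -1 (Zolotarev's lemma cross-check).

-1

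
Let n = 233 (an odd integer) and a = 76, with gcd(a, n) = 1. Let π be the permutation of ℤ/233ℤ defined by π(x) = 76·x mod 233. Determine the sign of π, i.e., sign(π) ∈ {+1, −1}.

+1

Start at x=2: 2 → 152 → 135 → 8 → 142 → 74 → 32 → … (one orbit).
Decompose π into cycles: lengths [29, 29, 29, 29, 29, 29, 29, 29, 1] (9 cycles, including the fixed point 0).
sign(π) = (−1)^{n − #cycles} = (−1)^{233−9} = (−1)^224 = +1.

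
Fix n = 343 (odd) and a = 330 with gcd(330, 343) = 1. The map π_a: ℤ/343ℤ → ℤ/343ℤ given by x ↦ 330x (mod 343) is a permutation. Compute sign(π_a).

Orbit of 71 under x↦330x: [71, 106, 337, 78, 15, 148, 134]… (length divides ord_343(330)).
Cycle lengths of π_330 on ℤ/343ℤ: [49, 49, 49, 49, 49, 49, 7, 7, 7, 7, 7, 7, 1, 1, 1, 1, 1, 1, 1]; 19 cycles in total.
sign(π) = (−1)^{n − #cycles} = (−1)^{343−19} = (−1)^324 = +1.
Via Zolotarev, sign(π_{330}) = (330|343) = +1.

+1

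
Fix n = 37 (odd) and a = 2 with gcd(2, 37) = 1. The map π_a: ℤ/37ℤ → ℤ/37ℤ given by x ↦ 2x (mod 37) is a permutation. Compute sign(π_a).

Trace 20: π^k(20) = [20, 3, 6, 12, 24, 11, 22] for k=0..6.
Decompose π into cycles: lengths [36, 1] (2 cycles, including the fixed point 0).
n − c = 37 − 2 = 35; sign = (−1)^35 = -1.
Zolotarev: (2|37) = -1, matching the cycle-count sign.

-1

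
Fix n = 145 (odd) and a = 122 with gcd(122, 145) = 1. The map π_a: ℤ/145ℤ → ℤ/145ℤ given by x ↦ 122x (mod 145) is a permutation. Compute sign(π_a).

Trace 67: π^k(67) = [67, 54, 63, 1, 122, 94, 13] for k=0..6.
The orbit structure of x ↦ 122x mod 145: 8 orbits of sizes [28, 28, 28, 28, 14, 14, 4, 1].
Σ(ℓ_i−1) = 145−8 = 137; sign = (−1)^137 = -1.
Via Zolotarev, sign(π_{122}) = (122|145) = -1.

-1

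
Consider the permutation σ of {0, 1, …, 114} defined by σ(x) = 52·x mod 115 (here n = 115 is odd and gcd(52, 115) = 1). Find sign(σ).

Trace 3: π^k(3) = [3, 41, 62, 4, 93, 6, 82] for k=0..6.
6 cycles of lengths [44, 44, 11, 11, 4, 1].
sign(π) = (−1)^{n − #cycles} = (−1)^{115−6} = (−1)^109 = -1.

-1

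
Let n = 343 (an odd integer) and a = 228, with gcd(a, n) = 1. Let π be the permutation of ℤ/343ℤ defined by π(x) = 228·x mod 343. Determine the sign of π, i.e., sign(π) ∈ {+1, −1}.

+1

Trace 337: π^k(337) = [337, 4, 226, 78, 291, 149, 15] for k=0..6.
The orbit structure of x ↦ 228x mod 343: 7 orbits of sizes [147, 147, 21, 21, 3, 3, 1].
Σ(ℓ_i−1) = 343−7 = 336; sign = (−1)^336 = +1.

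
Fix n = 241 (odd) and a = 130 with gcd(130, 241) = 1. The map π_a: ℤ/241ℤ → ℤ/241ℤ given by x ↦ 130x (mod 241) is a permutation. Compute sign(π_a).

-1

Orbit of 240 under x↦130x: [240, 111, 211, 197, 64, 126, 233]… (length divides ord_241(130)).
Cycle type of π: 16×15 + 1; total 16 cycles.
sign(π) = (−1)^{n − #cycles} = (−1)^{241−16} = (−1)^225 = -1.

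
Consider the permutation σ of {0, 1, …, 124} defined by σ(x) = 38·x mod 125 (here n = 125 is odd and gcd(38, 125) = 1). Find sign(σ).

Start at x=6: 6 → 103 → 39 → 107 → 66 → 8 → 54 → … (one orbit).
4 cycles of lengths [100, 20, 4, 1].
Σ(ℓ_i−1) = 125−4 = 121; sign = (−1)^121 = -1.
(38|125)_J = -1 (Zolotarev's lemma cross-check).

-1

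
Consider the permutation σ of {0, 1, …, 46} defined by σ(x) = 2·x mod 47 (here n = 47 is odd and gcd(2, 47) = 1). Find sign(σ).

Orbit of 17 under x↦2x: [17, 34, 21, 42, 37, 27, 7]… (length divides ord_47(2)).
3 cycles of lengths [23, 23, 1].
n − c = 47 − 3 = 44; sign = (−1)^44 = +1.
Check: (2/47) = +1 by Zolotarev.

+1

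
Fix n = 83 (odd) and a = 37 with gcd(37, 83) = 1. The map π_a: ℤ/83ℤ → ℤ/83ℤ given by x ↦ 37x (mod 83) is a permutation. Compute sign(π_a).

Orbit of 65 under x↦37x: [65, 81, 9, 1, 37, 41, 23]… (length divides ord_83(37)).
3 cycles of lengths [41, 41, 1].
sign(π) = (−1)^{n − #cycles} = (−1)^{83−3} = (−1)^80 = +1.
Check: (37/83) = +1 by Zolotarev.

+1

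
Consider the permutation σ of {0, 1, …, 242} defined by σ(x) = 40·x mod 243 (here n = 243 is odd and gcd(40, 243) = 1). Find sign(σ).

Trace 19: π^k(19) = [19, 31, 25, 28, 148, 88, 118] for k=0..6.
The orbit structure of x ↦ 40x mod 243: 11 orbits of sizes [81, 81, 27, 27, 9, 9, 3, 3, 1, 1, 1].
sign(π) = (−1)^{n − #cycles} = (−1)^{243−11} = (−1)^232 = +1.

+1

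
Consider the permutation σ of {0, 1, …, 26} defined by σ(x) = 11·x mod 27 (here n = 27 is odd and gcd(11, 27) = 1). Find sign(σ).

Orbit of 23 under x↦11x: [23, 10, 2, 22, 26, 16, 14]… (length divides ord_27(11)).
4 cycles of lengths [18, 6, 2, 1].
n − c = 27 − 4 = 23; sign = (−1)^23 = -1.
(11|27)_J = -1 (Zolotarev's lemma cross-check).

-1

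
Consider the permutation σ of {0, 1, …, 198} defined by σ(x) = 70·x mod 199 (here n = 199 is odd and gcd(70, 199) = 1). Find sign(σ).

Trace 56: π^k(56) = [56, 139, 178, 122, 182, 4, 81] for k=0..6.
Decompose π into cycles: lengths [99, 99, 1] (3 cycles, including the fixed point 0).
With 3 cycles on 199 points, sign = (−1)^{199−3} = +1.
Via Zolotarev, sign(π_{70}) = (70|199) = +1.

+1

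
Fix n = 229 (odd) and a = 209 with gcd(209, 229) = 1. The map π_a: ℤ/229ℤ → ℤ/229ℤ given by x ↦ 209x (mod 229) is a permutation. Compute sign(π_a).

+1

Start at x=4: 4 → 149 → 226 → 60 → 174 → 184 → 213 → … (one orbit).
Decompose π into cycles: lengths [114, 114, 1] (3 cycles, including the fixed point 0).
n − c = 229 − 3 = 226; sign = (−1)^226 = +1.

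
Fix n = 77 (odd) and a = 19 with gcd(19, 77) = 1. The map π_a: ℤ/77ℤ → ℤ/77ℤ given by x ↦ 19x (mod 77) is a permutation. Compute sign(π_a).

Start at x=17: 17 → 15 → 54 → 25 → 13 → 16 → 73 → … (one orbit).
Cycle type of π: 30×2 + 10 + 6 + 1; total 5 cycles.
n − c = 77 − 5 = 72; sign = (−1)^72 = +1.
Check: (19/77) = +1 by Zolotarev.

+1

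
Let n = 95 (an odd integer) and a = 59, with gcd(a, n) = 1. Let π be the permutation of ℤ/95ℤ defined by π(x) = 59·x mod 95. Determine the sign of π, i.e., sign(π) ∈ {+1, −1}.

Orbit of 16 under x↦59x: [16, 89, 26, 14, 66, 94, 36]… (length divides ord_95(59)).
Cycle lengths of π_59 on ℤ/95ℤ: [18, 18, 18, 18, 18, 2, 2, 1]; 8 cycles in total.
95 − 8 = 87 transpositions; sign(π) = (−1)^87 = -1.

-1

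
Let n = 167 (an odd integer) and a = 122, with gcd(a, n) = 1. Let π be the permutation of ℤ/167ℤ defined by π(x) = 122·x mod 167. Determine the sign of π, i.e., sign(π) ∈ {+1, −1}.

Orbit of 27 under x↦122x: [27, 121, 66, 36, 50, 88, 48]… (length divides ord_167(122)).
Cycle lengths of π_122 on ℤ/167ℤ: [83, 83, 1]; 3 cycles in total.
n − c = 167 − 3 = 164; sign = (−1)^164 = +1.
Via Zolotarev, sign(π_{122}) = (122|167) = +1.

+1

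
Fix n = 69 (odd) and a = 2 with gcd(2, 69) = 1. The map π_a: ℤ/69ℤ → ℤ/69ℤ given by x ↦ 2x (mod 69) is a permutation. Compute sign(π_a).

-1

Start at x=32: 32 → 64 → 59 → 49 → 29 → 58 → 47 → … (one orbit).
Decompose π into cycles: lengths [22, 22, 11, 11, 2, 1] (6 cycles, including the fixed point 0).
69 − 6 = 63 transpositions; sign(π) = (−1)^63 = -1.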